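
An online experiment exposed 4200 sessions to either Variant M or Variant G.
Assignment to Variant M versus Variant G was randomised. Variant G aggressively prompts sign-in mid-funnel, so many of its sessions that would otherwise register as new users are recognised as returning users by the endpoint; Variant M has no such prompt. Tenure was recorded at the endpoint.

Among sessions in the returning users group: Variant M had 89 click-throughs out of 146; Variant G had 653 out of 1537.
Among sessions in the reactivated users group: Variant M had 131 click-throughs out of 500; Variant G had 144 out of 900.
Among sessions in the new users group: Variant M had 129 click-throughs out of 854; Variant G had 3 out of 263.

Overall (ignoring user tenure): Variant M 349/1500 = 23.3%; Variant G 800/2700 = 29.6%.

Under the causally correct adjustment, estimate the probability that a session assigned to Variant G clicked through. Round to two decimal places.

0.30

User tenure is recorded after the variant and is itself shifted by it — it sits on the causal path from variant to outcome. Conditioning on a mediator would strip out part of the effect we want; the pooled comparison gives the total causal effect.
So P(outcome | do(Variant G)) is just the pooled rate for Variant G: 800/2700 = 0.296.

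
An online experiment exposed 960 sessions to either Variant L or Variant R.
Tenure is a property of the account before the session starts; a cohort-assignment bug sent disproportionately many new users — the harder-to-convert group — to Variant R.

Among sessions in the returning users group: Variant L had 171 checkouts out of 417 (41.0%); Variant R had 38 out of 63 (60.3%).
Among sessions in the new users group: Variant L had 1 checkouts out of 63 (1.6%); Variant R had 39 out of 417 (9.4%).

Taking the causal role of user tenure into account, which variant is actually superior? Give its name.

The imbalance in user tenure arose from how sessions were allocated, not from anything the variant did; and user tenure independently affects the outcome. The pooled gap is confounded — condition on user tenure.
Within each level — returning users: 41.0% vs 60.3%; new users: 1.6% vs 9.4% — Variant R is higher every time.

Variant R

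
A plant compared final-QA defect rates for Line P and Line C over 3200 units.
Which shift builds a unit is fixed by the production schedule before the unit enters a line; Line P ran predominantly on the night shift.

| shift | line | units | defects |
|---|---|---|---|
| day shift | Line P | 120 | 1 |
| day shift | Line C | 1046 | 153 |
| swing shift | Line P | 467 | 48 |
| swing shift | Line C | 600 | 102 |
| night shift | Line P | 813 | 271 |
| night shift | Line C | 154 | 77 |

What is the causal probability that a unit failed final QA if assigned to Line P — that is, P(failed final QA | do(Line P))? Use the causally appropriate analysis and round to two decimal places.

Shift satisfies the back-door criterion: it is not a descendant of the line, and it blocks the spurious path from line to outcome. Adjusting for it (i.e., using the within-shift rates) gives the causal effect.
Standardising Line P to the population shift mix: 0.364·1/120 + 0.333·48/467 + 0.302·271/813 = 0.138.

0.14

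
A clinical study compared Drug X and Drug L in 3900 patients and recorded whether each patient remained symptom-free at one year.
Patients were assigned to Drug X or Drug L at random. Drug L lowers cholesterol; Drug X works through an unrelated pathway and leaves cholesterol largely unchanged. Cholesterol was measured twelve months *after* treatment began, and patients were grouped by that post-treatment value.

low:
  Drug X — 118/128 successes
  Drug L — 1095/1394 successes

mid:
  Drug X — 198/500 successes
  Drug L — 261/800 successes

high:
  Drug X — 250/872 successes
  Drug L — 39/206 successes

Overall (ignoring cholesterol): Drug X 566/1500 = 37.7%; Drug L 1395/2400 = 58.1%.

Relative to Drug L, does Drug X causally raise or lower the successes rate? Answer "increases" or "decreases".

decreases

Stratifying would compare drugs among patients the drugs themselves sorted into cholesterol groups — a form of selection on an intermediate. The unconditioned pooled rates give the total causal effect.
Pooled: Drug X 37.7% vs Drug L 58.1%; Drug L is higher overall.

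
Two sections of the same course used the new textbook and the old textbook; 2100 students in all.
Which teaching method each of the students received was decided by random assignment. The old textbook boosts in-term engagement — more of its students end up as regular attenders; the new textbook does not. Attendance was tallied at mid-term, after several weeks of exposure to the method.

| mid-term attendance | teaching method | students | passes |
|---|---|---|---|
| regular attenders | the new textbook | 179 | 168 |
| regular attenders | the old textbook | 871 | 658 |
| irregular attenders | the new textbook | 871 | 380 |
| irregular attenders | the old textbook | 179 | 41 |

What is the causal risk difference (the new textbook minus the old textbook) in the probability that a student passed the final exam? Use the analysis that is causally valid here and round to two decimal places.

the new textbook is higher inside every mid-term attendance stratum but the old textbook is higher in aggregate. Whether to stratify depends on how mid-term attendance relates to the teaching method.
Because the teaching method influences mid-term attendance, mid-term attendance is a post-treatment mediator, not a confounder. Stratifying on it would bias the estimate; the causal effect is the crude pooled difference.
The causal difference is the pooled difference: 0.522 − 0.666 = -0.144.

-0.14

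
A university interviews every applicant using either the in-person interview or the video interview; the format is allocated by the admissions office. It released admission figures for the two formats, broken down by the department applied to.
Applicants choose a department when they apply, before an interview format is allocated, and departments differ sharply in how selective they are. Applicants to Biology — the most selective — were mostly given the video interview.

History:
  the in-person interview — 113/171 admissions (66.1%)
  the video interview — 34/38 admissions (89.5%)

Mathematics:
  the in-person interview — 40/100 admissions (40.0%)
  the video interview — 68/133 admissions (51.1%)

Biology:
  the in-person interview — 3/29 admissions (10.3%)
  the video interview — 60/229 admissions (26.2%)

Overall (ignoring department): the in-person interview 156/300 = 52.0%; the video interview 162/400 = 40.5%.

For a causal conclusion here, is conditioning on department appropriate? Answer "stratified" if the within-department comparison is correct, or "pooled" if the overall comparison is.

stratified

Since department is a pre-existing factor (not a product of the interview format) and it affects the outcome on its own, it is a confounder. The stratified rates, not the pooled rate, identify the causal effect.
Within each level — History: 66.1% vs 89.5%; Mathematics: 40.0% vs 51.1%; Biology: 10.3% vs 26.2% — the video interview is higher every time.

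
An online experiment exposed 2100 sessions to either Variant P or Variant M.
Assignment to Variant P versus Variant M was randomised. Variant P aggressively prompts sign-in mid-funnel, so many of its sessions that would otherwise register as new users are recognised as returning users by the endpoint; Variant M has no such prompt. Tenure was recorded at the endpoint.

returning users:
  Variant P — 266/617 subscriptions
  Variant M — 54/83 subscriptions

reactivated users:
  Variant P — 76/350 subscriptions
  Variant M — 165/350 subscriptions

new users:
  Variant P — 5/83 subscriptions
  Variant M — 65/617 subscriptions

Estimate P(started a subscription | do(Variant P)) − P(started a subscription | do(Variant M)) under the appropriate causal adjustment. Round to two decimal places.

Within every user tenure level Variant M has the higher rate, yet pooled Variant P does — Simpson's reversal.
User tenure lies on the pathway variant → user tenure → outcome, so adjusting for it blocks the indirect effect. For the total causal effect of variant, use the unadjusted pooled rates.
The causal difference is the pooled difference: 0.330 − 0.270 = +0.060.

+0.06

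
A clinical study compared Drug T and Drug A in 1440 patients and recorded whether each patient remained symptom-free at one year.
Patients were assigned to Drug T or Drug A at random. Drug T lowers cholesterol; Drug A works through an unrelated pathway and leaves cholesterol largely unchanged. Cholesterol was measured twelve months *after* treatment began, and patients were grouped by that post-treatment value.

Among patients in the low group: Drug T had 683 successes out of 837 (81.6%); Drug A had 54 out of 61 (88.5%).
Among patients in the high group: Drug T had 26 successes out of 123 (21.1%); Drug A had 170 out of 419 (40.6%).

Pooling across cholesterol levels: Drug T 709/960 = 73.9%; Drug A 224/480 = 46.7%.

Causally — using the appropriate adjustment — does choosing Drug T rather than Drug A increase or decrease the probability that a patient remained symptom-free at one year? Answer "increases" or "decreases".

Stratifying would compare drugs among patients the drugs themselves sorted into cholesterol groups — a form of selection on an intermediate. The unconditioned pooled rates give the total causal effect.
Pooled: Drug T 73.9% vs Drug A 46.7%; Drug T is higher overall.

increases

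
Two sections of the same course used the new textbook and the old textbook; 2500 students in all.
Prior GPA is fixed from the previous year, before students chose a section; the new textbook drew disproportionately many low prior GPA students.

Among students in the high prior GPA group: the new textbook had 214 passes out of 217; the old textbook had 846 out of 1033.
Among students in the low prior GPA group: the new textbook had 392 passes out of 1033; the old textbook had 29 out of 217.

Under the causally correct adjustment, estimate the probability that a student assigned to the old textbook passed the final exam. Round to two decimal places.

0.48

The stratified and pooled comparisons disagree (the new textbook wins within each prior GPA band; the old textbook wins overall), so the answer turns on the causal role of prior GPA band.
Prior GPA band is set before the teaching method has any effect — it is not caused by the teaching method — and it independently drives the outcome. That makes it a confounder, so the causal comparison is within prior GPA band levels.
Standardising the old textbook to the population prior GPA band mix: 0.500·846/1033 + 0.500·29/217 = 0.476.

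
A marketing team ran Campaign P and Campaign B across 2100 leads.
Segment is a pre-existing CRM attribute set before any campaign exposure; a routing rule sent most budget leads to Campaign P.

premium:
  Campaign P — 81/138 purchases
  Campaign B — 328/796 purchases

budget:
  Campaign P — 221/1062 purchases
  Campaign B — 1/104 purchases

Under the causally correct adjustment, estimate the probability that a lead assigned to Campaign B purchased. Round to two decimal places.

The imbalance in customer segment arose from how leads were allocated, not from anything the campaign did; and customer segment independently affects the outcome. The pooled gap is confounded — condition on customer segment.
Standardising Campaign B to the population customer segment mix: 0.445·328/796 + 0.555·1/104 = 0.189.

0.19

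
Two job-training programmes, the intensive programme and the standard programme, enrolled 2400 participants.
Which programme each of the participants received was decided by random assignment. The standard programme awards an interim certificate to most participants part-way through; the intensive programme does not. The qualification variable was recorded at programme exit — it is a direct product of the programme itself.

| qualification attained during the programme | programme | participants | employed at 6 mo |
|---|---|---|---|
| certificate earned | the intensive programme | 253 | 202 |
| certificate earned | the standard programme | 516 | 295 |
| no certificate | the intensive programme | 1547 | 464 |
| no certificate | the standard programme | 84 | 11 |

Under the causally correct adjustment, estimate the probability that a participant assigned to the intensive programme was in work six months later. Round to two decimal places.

0.37

Qualification attained during the programme is downstream of the programme. One should not condition on a consequence of treatment, so the overall rates are the right comparison.
So P(outcome | do(the intensive programme)) is just the pooled rate for the intensive programme: 666/1800 = 0.370.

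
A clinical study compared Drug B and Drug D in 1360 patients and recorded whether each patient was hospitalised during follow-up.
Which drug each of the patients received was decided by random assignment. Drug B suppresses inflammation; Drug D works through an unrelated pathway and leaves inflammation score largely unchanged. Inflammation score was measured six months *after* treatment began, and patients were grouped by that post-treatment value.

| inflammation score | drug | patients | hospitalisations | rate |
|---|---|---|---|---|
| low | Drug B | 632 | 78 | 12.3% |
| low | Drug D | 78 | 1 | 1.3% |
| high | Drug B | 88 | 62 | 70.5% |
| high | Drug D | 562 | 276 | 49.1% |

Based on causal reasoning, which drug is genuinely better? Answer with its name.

Drug B

Within every inflammation score level Drug D has the lower rate, yet pooled Drug B does — Simpson's reversal.
Inflammation score here is a post-treatment variable shaped by the drug; conditioning on it would introduce bias rather than remove it. The overall comparison is the causal one.
Pooled: Drug B 19.4% vs Drug D 43.3%; Drug B is lower overall.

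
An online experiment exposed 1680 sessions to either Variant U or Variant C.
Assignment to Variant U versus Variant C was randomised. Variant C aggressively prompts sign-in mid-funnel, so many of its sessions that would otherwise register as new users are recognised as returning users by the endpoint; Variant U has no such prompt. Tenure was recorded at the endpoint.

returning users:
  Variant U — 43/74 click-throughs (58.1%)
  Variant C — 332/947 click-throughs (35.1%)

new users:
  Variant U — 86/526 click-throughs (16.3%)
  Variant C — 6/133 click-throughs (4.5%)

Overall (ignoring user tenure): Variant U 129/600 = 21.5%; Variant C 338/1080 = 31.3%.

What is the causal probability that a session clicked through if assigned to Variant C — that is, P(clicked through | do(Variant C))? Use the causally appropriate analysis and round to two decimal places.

0.31

Variant U is higher inside every user tenure stratum but Variant C is higher in aggregate. Whether to stratify depends on how user tenure relates to the variant.
The distribution of user tenure is itself part of what the variant does — it is an intermediate outcome. Holding it fixed would remove that part of the effect; the total effect is the pooled difference.
So P(outcome | do(Variant C)) is just the pooled rate for Variant C: 338/1080 = 0.313.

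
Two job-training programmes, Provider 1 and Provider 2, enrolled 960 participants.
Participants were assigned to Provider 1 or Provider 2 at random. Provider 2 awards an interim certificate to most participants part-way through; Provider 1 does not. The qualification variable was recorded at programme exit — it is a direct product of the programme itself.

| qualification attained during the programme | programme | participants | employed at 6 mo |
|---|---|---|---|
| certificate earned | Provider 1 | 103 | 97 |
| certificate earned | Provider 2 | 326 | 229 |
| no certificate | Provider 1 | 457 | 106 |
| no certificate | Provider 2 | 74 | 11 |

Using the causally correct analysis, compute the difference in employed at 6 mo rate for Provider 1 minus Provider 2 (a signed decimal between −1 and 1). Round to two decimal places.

-0.24

The stratified and pooled comparisons disagree (Provider 1 wins within each qualification attained during the programme; Provider 2 wins overall), so the answer turns on the causal role of qualification attained during the programme.
The distribution of qualification attained during the programme is itself part of what the programme does — it is an intermediate outcome. Holding it fixed would remove that part of the effect; the total effect is the pooled difference.
The causal difference is the pooled difference: 0.362 − 0.600 = -0.237.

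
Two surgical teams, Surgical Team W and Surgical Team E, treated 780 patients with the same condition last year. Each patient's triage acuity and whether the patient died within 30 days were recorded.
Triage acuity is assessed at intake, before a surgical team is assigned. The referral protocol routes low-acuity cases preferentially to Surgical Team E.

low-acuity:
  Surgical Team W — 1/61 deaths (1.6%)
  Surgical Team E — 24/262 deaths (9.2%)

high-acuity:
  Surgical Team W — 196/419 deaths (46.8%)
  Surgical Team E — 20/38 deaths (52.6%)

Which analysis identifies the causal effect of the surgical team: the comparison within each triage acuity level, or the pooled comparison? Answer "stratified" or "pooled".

Surgical Team W is lower inside every triage acuity stratum but Surgical Team E is lower in aggregate. Whether to stratify depends on how triage acuity relates to the surgical team.
Here triage acuity is a common cause — it drives both which surgical team a case falls under and the outcome. The crude comparison mixes populations; the stratum-specific rates are the causally relevant ones.
Within each level — low-acuity: 1.6% vs 9.2%; high-acuity: 46.8% vs 52.6% — Surgical Team W is lower every time.

stratified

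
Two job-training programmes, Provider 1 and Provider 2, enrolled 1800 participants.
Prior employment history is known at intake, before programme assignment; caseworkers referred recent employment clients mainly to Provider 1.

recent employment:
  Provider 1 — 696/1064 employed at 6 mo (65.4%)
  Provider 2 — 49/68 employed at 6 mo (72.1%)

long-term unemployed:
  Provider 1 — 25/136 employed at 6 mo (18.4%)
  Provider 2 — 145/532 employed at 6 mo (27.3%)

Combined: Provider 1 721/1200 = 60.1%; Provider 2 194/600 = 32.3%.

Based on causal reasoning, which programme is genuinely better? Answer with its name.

The stratified and pooled comparisons disagree (Provider 2 wins within each prior employment history; Provider 1 wins overall), so the answer turns on the causal role of prior employment history.
The imbalance in prior employment history arose from how participants were allocated, not from anything the programme did; and prior employment history independently affects the outcome. The pooled gap is confounded — condition on prior employment history.
Within each level — recent employment: 65.4% vs 72.1%; long-term unemployed: 18.4% vs 27.3% — Provider 2 is higher every time.

Provider 2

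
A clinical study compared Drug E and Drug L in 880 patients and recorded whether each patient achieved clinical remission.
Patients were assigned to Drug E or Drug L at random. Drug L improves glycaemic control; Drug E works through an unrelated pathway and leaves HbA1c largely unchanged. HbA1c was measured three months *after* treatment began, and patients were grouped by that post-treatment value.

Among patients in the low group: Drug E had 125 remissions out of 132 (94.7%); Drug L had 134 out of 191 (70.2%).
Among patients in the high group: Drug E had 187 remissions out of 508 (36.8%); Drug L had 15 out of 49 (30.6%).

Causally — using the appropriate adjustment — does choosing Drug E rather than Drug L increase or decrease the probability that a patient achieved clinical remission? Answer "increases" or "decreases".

decreases

HbA1c here is a post-treatment variable shaped by the drug; conditioning on it would introduce bias rather than remove it. The overall comparison is the causal one.
Pooled: Drug E 48.8% vs Drug L 62.1%; Drug L is higher overall.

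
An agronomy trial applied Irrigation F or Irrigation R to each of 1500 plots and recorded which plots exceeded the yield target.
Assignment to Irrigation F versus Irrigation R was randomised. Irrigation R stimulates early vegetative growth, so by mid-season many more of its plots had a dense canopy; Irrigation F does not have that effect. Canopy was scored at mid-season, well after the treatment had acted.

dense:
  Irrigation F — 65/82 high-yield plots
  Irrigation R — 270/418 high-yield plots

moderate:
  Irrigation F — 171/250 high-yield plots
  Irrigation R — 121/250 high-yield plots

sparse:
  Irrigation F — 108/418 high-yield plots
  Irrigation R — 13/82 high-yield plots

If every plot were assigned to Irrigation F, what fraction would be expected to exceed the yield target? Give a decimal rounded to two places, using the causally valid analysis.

0.46

Stratifying would compare irrigations among plots the irrigations themselves sorted into mid-season canopy groups — a form of selection on an intermediate. The unconditioned pooled rates give the total causal effect.
So P(outcome | do(Irrigation F)) is just the pooled rate for Irrigation F: 344/750 = 0.459.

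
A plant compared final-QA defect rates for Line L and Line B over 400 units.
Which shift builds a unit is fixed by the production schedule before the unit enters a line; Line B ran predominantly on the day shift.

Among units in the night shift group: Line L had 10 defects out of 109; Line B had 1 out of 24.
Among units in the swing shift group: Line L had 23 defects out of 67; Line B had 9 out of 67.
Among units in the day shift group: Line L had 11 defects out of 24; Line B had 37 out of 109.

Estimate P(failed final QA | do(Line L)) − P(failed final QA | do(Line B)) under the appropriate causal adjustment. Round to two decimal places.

The imbalance in shift arose from how units were allocated, not from anything the line did; and shift independently affects the outcome. The pooled gap is confounded — condition on shift.
Adjusting over the population distribution of shift: 0.333·(0.092−0.042) + 0.335·(0.343−0.134) + 0.333·(0.458−0.339) = +0.126.

+0.13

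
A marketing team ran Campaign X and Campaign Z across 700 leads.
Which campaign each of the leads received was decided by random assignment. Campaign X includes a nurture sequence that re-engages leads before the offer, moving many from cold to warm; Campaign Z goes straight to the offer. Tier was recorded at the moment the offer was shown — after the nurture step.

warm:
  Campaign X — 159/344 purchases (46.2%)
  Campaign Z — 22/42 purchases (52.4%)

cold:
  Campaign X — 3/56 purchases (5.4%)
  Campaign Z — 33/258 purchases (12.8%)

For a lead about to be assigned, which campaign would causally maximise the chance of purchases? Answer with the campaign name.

Campaign X

Within every engagement tier level Campaign Z has the higher rate, yet pooled Campaign X does — Simpson's reversal.
Engagement tier is recorded after the campaign and is itself shifted by it — it sits on the causal path from campaign to outcome. Conditioning on a mediator would strip out part of the effect we want; the pooled comparison gives the total causal effect.
Pooled: Campaign X 40.5% vs Campaign Z 18.3%; Campaign X is higher overall.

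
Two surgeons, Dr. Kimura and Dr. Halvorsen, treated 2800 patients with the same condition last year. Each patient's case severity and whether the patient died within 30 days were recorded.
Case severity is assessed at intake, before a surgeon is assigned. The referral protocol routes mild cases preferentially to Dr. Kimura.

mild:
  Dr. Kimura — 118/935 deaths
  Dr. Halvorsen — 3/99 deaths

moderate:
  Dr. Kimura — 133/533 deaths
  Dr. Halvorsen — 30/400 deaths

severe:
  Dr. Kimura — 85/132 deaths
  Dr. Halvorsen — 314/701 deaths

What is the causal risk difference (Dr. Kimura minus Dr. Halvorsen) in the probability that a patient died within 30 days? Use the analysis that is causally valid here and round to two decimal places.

The imbalance in case severity arose from how patients were allocated, not from anything the surgeon did; and case severity independently affects the outcome. The pooled gap is confounded — condition on case severity.
Adjusting over the population distribution of case severity: 0.369·(0.126−0.030) + 0.333·(0.250−0.075) + 0.297·(0.644−0.448) = +0.152.

+0.15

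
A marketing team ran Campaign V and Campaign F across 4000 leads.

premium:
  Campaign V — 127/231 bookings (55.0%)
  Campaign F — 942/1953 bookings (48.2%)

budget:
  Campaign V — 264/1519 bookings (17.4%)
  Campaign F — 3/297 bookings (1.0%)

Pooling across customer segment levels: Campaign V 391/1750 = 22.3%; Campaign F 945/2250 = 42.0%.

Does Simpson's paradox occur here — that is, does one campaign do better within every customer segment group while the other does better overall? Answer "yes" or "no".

Within each customer segment level (premium 55.0% vs 48.2%; budget 17.4% vs 1.0%), Campaign V has the higher rate every time. Pooled: 22.3% vs 42.0% — Campaign F has the higher rate overall. The two comparisons disagree.

yes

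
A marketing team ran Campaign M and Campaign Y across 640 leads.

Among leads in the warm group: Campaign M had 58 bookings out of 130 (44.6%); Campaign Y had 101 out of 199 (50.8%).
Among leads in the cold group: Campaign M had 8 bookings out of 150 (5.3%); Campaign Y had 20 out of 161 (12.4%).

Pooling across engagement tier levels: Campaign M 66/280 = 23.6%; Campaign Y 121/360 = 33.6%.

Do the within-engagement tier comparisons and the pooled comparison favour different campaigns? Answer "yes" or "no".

no

Within each engagement tier level (warm 44.6% vs 50.8%; cold 5.3% vs 12.4%), Campaign Y has the higher rate every time. Pooled: 23.6% vs 33.6% — Campaign Y has the higher rate overall. They agree.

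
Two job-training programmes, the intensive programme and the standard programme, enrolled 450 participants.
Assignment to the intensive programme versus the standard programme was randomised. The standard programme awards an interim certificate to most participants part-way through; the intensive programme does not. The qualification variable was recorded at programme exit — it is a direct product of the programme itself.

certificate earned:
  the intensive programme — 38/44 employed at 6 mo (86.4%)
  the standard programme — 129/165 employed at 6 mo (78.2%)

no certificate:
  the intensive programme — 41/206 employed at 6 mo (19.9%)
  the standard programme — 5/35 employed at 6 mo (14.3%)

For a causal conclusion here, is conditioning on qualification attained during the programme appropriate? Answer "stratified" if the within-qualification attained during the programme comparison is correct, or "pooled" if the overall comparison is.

pooled

the intensive programme is higher inside every qualification attained during the programme stratum but the standard programme is higher in aggregate. Whether to stratify depends on how qualification attained during the programme relates to the programme.
Qualification attained during the programme is downstream of the programme. One should not condition on a consequence of treatment, so the overall rates are the right comparison.
Pooled: the intensive programme 31.6% vs the standard programme 67.0%; the standard programme is higher overall.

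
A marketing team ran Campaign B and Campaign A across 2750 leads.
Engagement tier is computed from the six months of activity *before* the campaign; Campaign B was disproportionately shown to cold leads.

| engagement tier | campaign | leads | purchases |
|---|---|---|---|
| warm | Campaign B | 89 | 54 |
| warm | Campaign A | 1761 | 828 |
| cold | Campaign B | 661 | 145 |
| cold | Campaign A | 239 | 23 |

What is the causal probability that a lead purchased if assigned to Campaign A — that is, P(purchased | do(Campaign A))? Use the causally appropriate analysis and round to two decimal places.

Campaign B is higher inside every engagement tier stratum but Campaign A is higher in aggregate. Whether to stratify depends on how engagement tier relates to the campaign.
Nothing the campaign does changes engagement tier; the imbalance is an allocation artefact. With engagement tier also predicting the outcome, the pooled figure is confounded, and the within-stratum comparison is the causal one.
Standardising Campaign A to the population engagement tier mix: 0.673·828/1761 + 0.327·23/239 = 0.348.

0.35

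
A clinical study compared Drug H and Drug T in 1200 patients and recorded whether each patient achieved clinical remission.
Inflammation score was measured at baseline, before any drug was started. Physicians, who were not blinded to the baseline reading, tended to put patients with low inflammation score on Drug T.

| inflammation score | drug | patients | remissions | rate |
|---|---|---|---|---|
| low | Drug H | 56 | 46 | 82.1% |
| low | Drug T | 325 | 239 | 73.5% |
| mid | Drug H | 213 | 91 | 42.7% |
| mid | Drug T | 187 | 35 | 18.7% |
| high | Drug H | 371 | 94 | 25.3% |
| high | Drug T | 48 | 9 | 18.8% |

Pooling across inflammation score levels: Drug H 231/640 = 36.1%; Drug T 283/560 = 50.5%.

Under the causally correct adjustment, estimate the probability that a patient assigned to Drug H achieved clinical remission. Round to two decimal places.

0.49

The imbalance in inflammation score arose from how patients were allocated, not from anything the drug did; and inflammation score independently affects the outcome. The pooled gap is confounded — condition on inflammation score.
Standardising Drug H to the population inflammation score mix: 0.318·46/56 + 0.333·91/213 + 0.349·94/371 = 0.492.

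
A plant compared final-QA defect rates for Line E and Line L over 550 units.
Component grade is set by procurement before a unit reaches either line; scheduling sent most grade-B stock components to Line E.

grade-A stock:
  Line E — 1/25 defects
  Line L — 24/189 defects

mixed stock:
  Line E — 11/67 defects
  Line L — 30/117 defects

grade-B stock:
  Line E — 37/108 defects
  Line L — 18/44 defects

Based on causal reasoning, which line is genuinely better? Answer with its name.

Component grade differs across lines for reasons unrelated to any effect of the line itself, and it separately predicts the outcome — a classic confounder. We must compare within component grade levels.
Within each level — grade-A stock: 4.0% vs 12.7%; mixed stock: 16.4% vs 25.6%; grade-B stock: 34.3% vs 40.9% — Line E is lower every time.

Line E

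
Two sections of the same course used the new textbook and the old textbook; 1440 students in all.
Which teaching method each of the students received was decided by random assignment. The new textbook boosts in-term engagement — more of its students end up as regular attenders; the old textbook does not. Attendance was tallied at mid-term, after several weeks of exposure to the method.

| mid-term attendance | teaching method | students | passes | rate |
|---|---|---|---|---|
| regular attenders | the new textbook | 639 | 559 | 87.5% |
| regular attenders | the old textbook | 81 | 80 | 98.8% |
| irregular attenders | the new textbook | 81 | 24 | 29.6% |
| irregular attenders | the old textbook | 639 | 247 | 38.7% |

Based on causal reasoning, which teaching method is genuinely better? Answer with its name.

the new textbook

Stratifying would compare teaching methods among students the teaching methods themselves sorted into mid-term attendance groups — a form of selection on an intermediate. The unconditioned pooled rates give the total causal effect.
Pooled: the new textbook 81.0% vs the old textbook 45.4%; the new textbook is higher overall.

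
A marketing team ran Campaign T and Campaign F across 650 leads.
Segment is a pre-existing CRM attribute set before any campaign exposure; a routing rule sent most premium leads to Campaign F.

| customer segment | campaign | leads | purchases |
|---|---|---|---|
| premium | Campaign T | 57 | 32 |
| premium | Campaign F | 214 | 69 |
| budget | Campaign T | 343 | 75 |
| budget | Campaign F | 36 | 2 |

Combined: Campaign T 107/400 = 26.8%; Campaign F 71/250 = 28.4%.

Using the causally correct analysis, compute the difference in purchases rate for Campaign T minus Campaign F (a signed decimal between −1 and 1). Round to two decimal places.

Within every customer segment level Campaign T has the higher rate, yet pooled Campaign F does — Simpson's reversal.
Nothing the campaign does changes customer segment; the imbalance is an allocation artefact. With customer segment also predicting the outcome, the pooled figure is confounded, and the within-stratum comparison is the causal one.
Adjusting over the population distribution of customer segment: 0.417·(0.561−0.322) + 0.583·(0.219−0.056) = +0.195.

+0.19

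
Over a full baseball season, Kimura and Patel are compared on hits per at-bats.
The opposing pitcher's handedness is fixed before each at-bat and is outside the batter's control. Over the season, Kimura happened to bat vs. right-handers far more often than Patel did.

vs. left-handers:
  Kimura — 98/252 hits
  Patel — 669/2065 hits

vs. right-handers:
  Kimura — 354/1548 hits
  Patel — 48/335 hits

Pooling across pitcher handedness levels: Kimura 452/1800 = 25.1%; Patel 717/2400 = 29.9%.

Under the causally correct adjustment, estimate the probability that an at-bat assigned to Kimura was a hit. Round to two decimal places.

0.32

Kimura is higher inside every pitcher handedness stratum but Patel is higher in aggregate. Whether to stratify depends on how pitcher handedness relates to the player.
The imbalance in pitcher handedness arose from how at-bats were allocated, not from anything the player did; and pitcher handedness independently affects the outcome. The pooled gap is confounded — condition on pitcher handedness.
Standardising Kimura to the population pitcher handedness mix: 0.552·98/252 + 0.448·354/1548 = 0.317.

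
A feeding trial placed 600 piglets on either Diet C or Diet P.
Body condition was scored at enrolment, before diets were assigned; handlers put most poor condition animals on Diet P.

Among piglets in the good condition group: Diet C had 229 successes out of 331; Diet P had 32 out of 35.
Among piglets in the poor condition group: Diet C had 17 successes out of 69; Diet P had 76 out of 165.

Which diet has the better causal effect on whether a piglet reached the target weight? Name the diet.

Within every starting body condition level Diet P has the higher rate, yet pooled Diet C does — Simpson's reversal.
Starting body condition differs across diets for reasons unrelated to any effect of the diet itself, and it separately predicts the outcome — a classic confounder. We must compare within starting body condition levels.
Within each level — good condition: 69.2% vs 91.4%; poor condition: 24.6% vs 46.1% — Diet P is higher every time.

Diet P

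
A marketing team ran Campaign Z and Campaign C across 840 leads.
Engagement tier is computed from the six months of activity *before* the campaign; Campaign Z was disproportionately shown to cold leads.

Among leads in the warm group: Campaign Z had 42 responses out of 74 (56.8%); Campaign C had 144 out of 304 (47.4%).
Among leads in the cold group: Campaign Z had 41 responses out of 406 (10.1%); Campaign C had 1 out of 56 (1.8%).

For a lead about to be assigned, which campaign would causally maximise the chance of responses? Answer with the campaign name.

Campaign Z

The stratified and pooled comparisons disagree (Campaign Z wins within each engagement tier; Campaign C wins overall), so the answer turns on the causal role of engagement tier.
Engagement tier is set before the campaign has any effect — it is not caused by the campaign — and it independently drives the outcome. That makes it a confounder, so the causal comparison is within engagement tier levels.
Within each level — warm: 56.8% vs 47.4%; cold: 10.1% vs 1.8% — Campaign Z is higher every time.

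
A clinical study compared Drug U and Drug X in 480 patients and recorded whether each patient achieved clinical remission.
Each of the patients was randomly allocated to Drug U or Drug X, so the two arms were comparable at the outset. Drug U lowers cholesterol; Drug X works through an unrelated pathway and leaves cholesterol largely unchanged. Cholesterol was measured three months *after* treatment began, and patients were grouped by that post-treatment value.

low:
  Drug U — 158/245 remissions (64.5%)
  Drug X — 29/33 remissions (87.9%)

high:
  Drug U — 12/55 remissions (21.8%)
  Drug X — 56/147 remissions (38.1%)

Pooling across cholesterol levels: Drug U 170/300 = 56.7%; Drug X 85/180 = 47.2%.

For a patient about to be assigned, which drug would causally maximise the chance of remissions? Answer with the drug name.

Drug U

The cholesterol-specific comparison favours Drug X throughout, but the pooled figures favour Drug U. The question is whether to condition on cholesterol.
Because the drug influences cholesterol, cholesterol is a post-treatment mediator, not a confounder. Stratifying on it would bias the estimate; the causal effect is the crude pooled difference.
Pooled: Drug U 56.7% vs Drug X 47.2%; Drug U is higher overall.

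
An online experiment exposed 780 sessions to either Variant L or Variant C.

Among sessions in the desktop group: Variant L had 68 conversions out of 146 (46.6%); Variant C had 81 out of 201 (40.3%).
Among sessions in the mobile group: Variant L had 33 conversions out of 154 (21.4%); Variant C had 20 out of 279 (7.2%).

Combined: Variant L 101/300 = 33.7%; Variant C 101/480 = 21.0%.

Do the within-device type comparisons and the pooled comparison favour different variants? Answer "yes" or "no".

Within each device type level (desktop 46.6% vs 40.3%; mobile 21.4% vs 7.2%), Variant L has the higher rate every time. Pooled: 33.7% vs 21.0% — Variant L has the higher rate overall. They agree.

no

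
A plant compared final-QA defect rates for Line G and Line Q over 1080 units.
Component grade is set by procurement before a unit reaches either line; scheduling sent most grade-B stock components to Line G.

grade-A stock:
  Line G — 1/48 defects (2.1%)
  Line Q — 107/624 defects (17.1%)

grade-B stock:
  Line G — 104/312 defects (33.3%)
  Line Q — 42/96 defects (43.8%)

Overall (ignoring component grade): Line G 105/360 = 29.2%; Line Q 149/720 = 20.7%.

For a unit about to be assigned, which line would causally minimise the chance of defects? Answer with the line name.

Since component grade is a pre-existing factor (not a product of the line) and it affects the outcome on its own, it is a confounder. The stratified rates, not the pooled rate, identify the causal effect.
Within each level — grade-A stock: 2.1% vs 17.1%; grade-B stock: 33.3% vs 43.8% — Line G is lower every time.

Line G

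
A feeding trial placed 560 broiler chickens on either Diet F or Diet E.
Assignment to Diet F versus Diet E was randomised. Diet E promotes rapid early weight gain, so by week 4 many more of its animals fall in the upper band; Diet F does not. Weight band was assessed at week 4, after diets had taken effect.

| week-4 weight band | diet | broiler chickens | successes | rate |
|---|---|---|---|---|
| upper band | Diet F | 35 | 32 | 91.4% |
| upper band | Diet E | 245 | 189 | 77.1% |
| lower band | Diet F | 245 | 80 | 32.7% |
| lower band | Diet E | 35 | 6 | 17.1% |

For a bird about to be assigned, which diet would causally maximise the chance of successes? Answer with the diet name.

Diet E

The week-4 weight band-specific comparison favours Diet F throughout, but the pooled figures favour Diet E. The question is whether to condition on week-4 weight band.
The distribution of week-4 weight band is itself part of what the diet does — it is an intermediate outcome. Holding it fixed would remove that part of the effect; the total effect is the pooled difference.
Pooled: Diet F 40.0% vs Diet E 69.6%; Diet E is higher overall.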